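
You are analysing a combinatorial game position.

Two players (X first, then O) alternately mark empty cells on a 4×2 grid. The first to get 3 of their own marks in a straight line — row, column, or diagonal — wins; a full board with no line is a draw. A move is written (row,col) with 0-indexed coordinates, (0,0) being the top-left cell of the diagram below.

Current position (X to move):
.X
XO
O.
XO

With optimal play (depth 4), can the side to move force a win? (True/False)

X winning at [.X/XO/O./XO]: False

p1 X@[.X/XO/O./XO]: (0,0)[XX/XO/O./XO]-1 (2,1)[.X/XO/OX/XO]+0*
p2 O@[.X/XO/OX/XO]: (0,0)[OX/XO/OX/XO]+0*
p3 X@[OX/XO/OX/XO] terminal +0; root [.X/XO/O./XO] d4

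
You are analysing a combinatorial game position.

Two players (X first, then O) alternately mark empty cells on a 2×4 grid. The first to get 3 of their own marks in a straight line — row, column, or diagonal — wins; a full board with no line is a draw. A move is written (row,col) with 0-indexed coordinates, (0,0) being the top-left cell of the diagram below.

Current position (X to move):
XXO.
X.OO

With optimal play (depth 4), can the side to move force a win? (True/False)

X winning at [XXO./X.OO]: False

ply 1, X at XXO./X.OO | (0,3)=-1→XXOX/X.OO; (1,1)=+0→XXO./XXOO*
ply 2, O at XXO./XXOO | (0,3)=+0→XXOO/XXOO*
ply 3: XXOO/XXOO is terminal +0 (X); from XXO./X.OO depth 4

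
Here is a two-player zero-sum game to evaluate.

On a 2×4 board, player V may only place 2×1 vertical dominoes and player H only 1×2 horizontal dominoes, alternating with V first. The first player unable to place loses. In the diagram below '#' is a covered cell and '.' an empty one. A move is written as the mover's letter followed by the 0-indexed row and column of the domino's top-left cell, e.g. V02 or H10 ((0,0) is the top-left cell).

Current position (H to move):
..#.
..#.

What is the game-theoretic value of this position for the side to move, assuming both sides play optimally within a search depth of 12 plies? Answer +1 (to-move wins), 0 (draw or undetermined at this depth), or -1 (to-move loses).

value(..#./..#., H) = +1

p1 H@[..#./..#.]: H00[###./..#.]+1* H10[..#./###.]+1
p2 V@[###./..#.]: V03[####/..##]-1*
p3 H@[####/..##]: H10[####/####]+1*
p4 V@[####/####] terminal -1; root [..#./..#.] d12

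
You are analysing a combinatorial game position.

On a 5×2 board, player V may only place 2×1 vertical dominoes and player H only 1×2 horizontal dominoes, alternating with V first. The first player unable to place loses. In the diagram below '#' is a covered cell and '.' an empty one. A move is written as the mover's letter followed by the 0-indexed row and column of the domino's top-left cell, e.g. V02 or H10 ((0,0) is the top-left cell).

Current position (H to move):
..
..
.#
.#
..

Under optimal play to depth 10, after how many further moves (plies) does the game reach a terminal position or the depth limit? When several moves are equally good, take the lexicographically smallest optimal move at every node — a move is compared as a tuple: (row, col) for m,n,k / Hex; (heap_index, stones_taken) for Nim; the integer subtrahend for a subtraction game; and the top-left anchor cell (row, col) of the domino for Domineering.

PV length from [../../.#/.#/..]: 3 plies

[../../.#/.#/..] H move#1: H00:+1/##/../.#/.#/..*, H10:+1/../##/.#/.#/.., H40:-1/../../.#/.#/##
[##/../.#/.#/..] V move#2: V10:-1/##/#./##/.#/..*, V20:-1/##/../##/##/.., V30:-1/##/../.#/##/#.
[##/#./##/.#/..] H move#3: H40:+1/##/#./##/.#/##*
[##/#./##/.#/##] end (terminal -1, V#4); searched ../../.#/.#/.. to 10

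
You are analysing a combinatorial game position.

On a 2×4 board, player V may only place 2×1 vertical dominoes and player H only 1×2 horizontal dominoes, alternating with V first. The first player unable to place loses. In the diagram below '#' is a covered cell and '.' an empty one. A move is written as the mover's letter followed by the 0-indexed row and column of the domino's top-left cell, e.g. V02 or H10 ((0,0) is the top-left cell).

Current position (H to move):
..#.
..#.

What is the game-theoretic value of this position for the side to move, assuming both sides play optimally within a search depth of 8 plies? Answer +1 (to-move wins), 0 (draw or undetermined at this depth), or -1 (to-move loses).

[..#./..#.] H move#1: H00:+1/###./..#.*, H10:+1/..#./###.
[###./..#.] V move#2: V03:-1/####/..##*
[####/..##] H move#3: H10:+1/####/####*
[####/####] end (terminal -1, V#4); searched ..#./..#. to 8

value(..#./..#., H) = +1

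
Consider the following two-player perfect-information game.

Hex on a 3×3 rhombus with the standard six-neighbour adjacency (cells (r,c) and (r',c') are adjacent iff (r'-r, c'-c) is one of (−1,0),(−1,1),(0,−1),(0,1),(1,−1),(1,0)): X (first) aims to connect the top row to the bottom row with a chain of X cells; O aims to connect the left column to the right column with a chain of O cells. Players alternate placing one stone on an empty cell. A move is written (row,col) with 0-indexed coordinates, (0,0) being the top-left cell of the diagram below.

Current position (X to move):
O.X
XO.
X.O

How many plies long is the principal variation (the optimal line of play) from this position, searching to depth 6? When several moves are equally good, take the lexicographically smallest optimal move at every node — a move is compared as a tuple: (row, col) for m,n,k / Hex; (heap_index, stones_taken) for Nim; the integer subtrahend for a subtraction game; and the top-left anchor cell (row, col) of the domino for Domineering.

[O.X/XO./X.O] X move#1: (0,1):+1/OXX/XO./X.O*, (1,2):+1/O.X/XOX/X.O, (2,1):+1/O.X/XO./XXO
[OXX/XO./X.O] end (terminal -1, O#2); searched O.X/XO./X.O to 6

PV length from [O.X/XO./X.O]: 1 ply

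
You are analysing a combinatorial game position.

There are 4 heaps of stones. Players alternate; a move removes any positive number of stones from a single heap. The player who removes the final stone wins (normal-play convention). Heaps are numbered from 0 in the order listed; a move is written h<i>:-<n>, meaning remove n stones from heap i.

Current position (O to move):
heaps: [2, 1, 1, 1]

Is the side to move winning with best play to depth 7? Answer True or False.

O winning at [(2,1,1,1)]: True

[(2,1,1,1)] O move#1: h0:-1:+1/(1,1,1,1)*, h0:-2:-1/(0,1,1,1), h1:-1:-1/(2,0,1,1), h2:-1:-1/(2,1,0,1), h3:-1:-1/(2,1,1,0)
[(1,1,1,1)] X move#2: h0:-1:-1/(0,1,1,1)*, h1:-1:-1/(1,0,1,1), h2:-1:-1/(1,1,0,1), h3:-1:-1/(1,1,1,0)
[(0,1,1,1)] O move#3: h1:-1:+1/(0,0,1,1)*, h2:-1:+1/(0,1,0,1), h3:-1:+1/(0,1,1,0)
[(0,0,1,1)] X move#4: h2:-1:-1/(0,0,0,1)*, h3:-1:-1/(0,0,1,0)
[(0,0,0,1)] O move#5: h3:-1:+1/(0,0,0,0)*
[(0,0,0,0)] end (terminal -1, X#6); searched (2,1,1,1) to 7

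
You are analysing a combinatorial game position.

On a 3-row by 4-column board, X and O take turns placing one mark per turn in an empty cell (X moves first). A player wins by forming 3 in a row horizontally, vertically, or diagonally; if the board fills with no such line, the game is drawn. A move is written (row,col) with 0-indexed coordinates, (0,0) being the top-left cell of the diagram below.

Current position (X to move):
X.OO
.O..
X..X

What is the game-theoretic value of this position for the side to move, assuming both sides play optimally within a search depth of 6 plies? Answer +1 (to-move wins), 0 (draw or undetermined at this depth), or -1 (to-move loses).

ply 1, X at X.OO/.O../X..X | (0,1)=+1→XXOO/.O../X..X*; (1,0)=+1→X.OO/XO../X..X; (1,2)=-1→X.OO/.OX./X..X; (1,3)=-1→X.OO/.O.X/X..X; (2,1)=-1→X.OO/.O../XX.X; (2,2)=-1→X.OO/.O../X.XX
ply 2, O at XXOO/.O../X..X | (1,0)=-1→XXOO/OO../X..X*; (1,2)=-1→XXOO/.OO./X..X; (1,3)=-1→XXOO/.O.O/X..X; (2,1)=-1→XXOO/.O../XO.X; (2,2)=-1→XXOO/.O../X.OX
ply 3, X at XXOO/OO../X..X | (1,2)=+1→XXOO/OOX./X..X*; (1,3)=-1→XXOO/OO.X/X..X; (2,1)=-1→XXOO/OO../XX.X; (2,2)=-1→XXOO/OO../X.XX
ply 4: XXOO/OOX./X..X is terminal -1 (O); from X.OO/.O../X..X depth 6

value(X.OO/.O../X..X, X) = +1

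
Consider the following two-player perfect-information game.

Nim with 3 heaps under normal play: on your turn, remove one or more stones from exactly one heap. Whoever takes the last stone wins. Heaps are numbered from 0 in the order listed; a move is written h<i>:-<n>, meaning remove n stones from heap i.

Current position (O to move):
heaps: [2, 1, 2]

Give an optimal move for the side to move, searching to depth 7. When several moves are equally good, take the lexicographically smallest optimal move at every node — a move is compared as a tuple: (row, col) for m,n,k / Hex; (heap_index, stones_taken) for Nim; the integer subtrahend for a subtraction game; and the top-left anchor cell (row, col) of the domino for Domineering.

O's best at [(2,1,2)]: h1:-1

ply 1, O at (2,1,2) | h0:-1=-1→(1,1,2); h0:-2=-1→(0,1,2); h1:-1=+1→(2,0,2)*; h2:-1=-1→(2,1,1); h2:-2=-1→(2,1,0)
ply 2, X at (2,0,2) | h0:-1=-1→(1,0,2)*; h0:-2=-1→(0,0,2); h2:-1=-1→(2,0,1); h2:-2=-1→(2,0,0)
ply 3, O at (1,0,2) | h0:-1=-1→(0,0,2); h2:-1=+1→(1,0,1)*; h2:-2=-1→(1,0,0)
ply 4, X at (1,0,1) | h0:-1=-1→(0,0,1)*; h2:-1=-1→(1,0,0)
ply 5, O at (0,0,1) | h2:-1=+1→(0,0,0)*
ply 6: (0,0,0) is terminal -1 (X); from (2,1,2) depth 7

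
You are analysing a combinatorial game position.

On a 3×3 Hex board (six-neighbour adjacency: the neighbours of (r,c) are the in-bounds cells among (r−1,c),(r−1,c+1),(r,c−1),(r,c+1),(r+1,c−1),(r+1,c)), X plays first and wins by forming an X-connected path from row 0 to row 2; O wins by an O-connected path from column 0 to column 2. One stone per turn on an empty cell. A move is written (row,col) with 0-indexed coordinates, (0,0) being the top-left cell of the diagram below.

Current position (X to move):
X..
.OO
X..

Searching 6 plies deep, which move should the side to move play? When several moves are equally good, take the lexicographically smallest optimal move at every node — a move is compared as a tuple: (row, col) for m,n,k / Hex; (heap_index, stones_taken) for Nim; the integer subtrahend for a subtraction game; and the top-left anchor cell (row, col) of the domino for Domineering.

X's best at [X../.OO/X..]: (1,0)

ply 1, X at X../.OO/X.. | (0,1)=-1→XX./.OO/X..; (0,2)=-1→X.X/.OO/X..; (1,0)=+1→X../XOO/X..*; (2,1)=-1→X../.OO/XX.; (2,2)=-1→X../.OO/X.X
ply 2: X../XOO/X.. is terminal -1 (O); from X../.OO/X.. depth 6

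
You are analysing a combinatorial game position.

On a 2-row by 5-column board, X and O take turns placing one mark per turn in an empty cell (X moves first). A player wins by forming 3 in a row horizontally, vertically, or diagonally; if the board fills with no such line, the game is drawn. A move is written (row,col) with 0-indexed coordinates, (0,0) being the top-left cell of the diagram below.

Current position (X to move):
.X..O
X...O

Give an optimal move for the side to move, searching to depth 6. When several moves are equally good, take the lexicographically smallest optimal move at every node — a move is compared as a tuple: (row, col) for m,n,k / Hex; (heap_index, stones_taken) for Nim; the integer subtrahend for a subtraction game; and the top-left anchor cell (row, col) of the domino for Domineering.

X's best at [.X..O/X...O]: (0,2)

[.X..O/X...O] X move#1: (0,0):+0/XX..O/X...O, (0,2):+1/.XX.O/X...O*, (0,3):+0/.X.XO/X...O, (1,1):+0/.X..O/XX..O, (1,2):+1/.X..O/X.X.O, (1,3):+0/.X..O/X..XO
[.XX.O/X...O] O move#2: (0,0):-1/OXX.O/X...O*, (0,3):-1/.XXOO/X...O, (1,1):-1/.XX.O/XO..O, (1,2):-1/.XX.O/X.O.O, (1,3):-1/.XX.O/X..OO
[OXX.O/X...O] X move#3: (0,3):+1/OXXXO/X...O*, (1,1):+1/OXX.O/XX..O, (1,2):+1/OXX.O/X.X.O, (1,3):+0/OXX.O/X..XO
[OXXXO/X...O] end (terminal -1, O#4); searched .X..O/X...O to 6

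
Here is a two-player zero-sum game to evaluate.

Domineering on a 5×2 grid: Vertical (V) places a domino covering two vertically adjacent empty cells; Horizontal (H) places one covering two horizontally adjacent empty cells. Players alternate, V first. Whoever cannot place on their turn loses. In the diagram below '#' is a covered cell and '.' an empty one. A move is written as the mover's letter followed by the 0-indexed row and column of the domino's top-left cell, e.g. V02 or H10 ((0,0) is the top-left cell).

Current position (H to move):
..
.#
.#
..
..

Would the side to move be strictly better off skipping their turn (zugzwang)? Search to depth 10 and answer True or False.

ply 1, H at ../.#/.#/../.. | H00=-1→##/.#/.#/../..; H30=+1→../.#/.#/##/..*; H40=+1→../.#/.#/../##
ply 2, V at ../.#/.#/##/.. | V00=-1→#./##/.#/##/..*; V10=-1→../##/##/##/..
ply 3, H at #./##/.#/##/.. | H40=+1→#./##/.#/##/##*
ply 4: #./##/.#/##/## is terminal -1 (V); from ../.#/.#/../.. depth 10
pass branch (V moves first from the same position):
  | ply 1, V at ../.#/.#/../.. | V00=-1→#./##/.#/../..; V10=-1→../##/##/../..; V20=+1→../.#/##/#./..*; V30=+1→../.#/.#/#./#.; V31=+1→../.#/.#/.#/.#
  | ply 2, H at ../.#/##/#./.. | H00=-1→##/.#/##/#./..*; H40=-1→../.#/##/#./##
  | ply 3, V at ##/.#/##/#./.. | V31=+1→##/.#/##/##/.#*
  | ply 4: ##/.#/##/##/.# is terminal -1 (H); from ../.#/.#/../.. depth 10
H moving scores +1; H passing scores -1

zugzwang(../.#/.#/../.., H) = False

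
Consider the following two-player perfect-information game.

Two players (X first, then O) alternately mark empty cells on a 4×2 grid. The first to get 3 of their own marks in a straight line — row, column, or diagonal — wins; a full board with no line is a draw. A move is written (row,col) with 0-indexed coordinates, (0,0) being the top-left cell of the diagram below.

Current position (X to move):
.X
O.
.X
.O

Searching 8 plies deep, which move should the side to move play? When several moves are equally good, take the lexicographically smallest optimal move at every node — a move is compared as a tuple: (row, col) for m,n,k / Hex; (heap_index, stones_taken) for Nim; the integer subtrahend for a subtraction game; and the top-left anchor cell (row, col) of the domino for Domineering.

X's best at [.X/O./.X/.O]: (1,1)

[.X/O./.X/.O] X move#1: (0,0):+0/XX/O./.X/.O, (1,1):+1/.X/OX/.X/.O*, (2,0):+0/.X/O./XX/.O, (3,0):+0/.X/O./.X/XO
[.X/OX/.X/.O] end (terminal -1, O#2); searched .X/O./.X/.O to 8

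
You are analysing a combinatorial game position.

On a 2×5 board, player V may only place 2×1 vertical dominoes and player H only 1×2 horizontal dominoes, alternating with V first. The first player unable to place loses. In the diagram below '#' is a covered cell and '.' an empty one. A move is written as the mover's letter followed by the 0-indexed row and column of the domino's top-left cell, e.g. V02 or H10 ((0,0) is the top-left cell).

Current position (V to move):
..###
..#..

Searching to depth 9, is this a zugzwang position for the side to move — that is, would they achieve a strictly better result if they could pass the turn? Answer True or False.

zugzwang(..###/..#.., V) = False

[..###/..#..] V move#1: V00:+1/#.###/#.#..*, V01:+1/.####/.##..
[#.###/#.#..] H move#2: H13:-1/#.###/#.###*
[#.###/#.###] V move#3: V01:+1/#####/#####*
[#####/#####] end (terminal -1, H#4); searched ..###/..#.. to 9
suppose V passes — search the same position with H to move:
pass> [..###/..#..] H move#1: H00:+1/#####/..#..*, H10:+1/..###/###.., H13:-1/..###/..###
pass> [#####/..#..] end (terminal -1, V#2); searched ..###/..#.. to 9
for V: play +1, pass -1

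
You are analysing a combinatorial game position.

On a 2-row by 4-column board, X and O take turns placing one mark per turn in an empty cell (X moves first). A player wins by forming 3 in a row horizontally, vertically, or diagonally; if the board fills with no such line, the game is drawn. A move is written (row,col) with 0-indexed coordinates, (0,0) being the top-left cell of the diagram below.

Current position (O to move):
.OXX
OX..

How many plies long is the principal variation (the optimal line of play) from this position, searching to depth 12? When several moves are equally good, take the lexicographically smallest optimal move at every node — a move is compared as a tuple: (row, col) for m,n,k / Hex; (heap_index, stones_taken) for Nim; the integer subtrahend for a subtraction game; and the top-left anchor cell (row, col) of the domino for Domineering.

PV length from [.OXX/OX..]: 3 plies

[.OXX/OX..] O move#1: (0,0):+0/OOXX/OX..*, (1,2):+0/.OXX/OXO., (1,3):+0/.OXX/OX.O
[OOXX/OX..] X move#2: (1,2):+0/OOXX/OXX.*, (1,3):+0/OOXX/OX.X
[OOXX/OXX.] O move#3: (1,3):+0/OOXX/OXXO*
[OOXX/OXXO] end (terminal +0, X#4); searched .OXX/OX.. to 12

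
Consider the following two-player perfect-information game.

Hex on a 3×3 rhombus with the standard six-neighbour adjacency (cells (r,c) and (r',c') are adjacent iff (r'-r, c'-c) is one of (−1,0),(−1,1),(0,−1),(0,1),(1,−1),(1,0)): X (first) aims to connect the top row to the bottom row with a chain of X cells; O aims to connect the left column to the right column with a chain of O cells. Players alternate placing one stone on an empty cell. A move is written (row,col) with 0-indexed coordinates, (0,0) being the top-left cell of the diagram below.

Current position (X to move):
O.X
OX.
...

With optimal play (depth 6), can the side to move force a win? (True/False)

X winning at [O.X/OX./...]: True

ply 1, X at O.X/OX./... | (0,1)=+1→OXX/OX./...*; (1,2)=+1→O.X/OXX/...; (2,0)=+1→O.X/OX./X..; (2,1)=+1→O.X/OX./.X.; (2,2)=+1→O.X/OX./..X
ply 2, O at OXX/OX./... | (1,2)=-1→OXX/OXO/...*; (2,0)=-1→OXX/OX./O..; (2,1)=-1→OXX/OX./.O.; (2,2)=-1→OXX/OX./..O
ply 3, X at OXX/OXO/... | (2,0)=+1→OXX/OXO/X..*; (2,1)=+1→OXX/OXO/.X.; (2,2)=+1→OXX/OXO/..X
ply 4: OXX/OXO/X.. is terminal -1 (O); from O.X/OX./... depth 6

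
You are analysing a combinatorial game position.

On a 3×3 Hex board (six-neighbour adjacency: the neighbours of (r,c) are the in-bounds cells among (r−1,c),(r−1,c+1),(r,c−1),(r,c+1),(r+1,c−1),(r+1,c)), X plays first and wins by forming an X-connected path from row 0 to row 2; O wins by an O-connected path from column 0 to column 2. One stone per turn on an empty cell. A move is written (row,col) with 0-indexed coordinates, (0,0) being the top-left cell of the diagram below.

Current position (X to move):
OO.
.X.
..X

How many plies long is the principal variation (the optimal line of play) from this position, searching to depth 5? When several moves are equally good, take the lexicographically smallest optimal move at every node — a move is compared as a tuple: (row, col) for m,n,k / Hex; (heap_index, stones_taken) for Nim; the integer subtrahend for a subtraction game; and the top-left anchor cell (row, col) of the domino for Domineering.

p1 X@[OO./.X./..X]: (0,2)[OOX/.X./..X]+1* (1,0)[OO./XX./..X]-1 (1,2)[OO./.XX/..X]-1 (2,0)[OO./.X./X.X]-1 (2,1)[OO./.X./.XX]-1
p2 O@[OOX/.X./..X]: (1,0)[OOX/OX./..X]-1* (1,2)[OOX/.XO/..X]-1 (2,0)[OOX/.X./O.X]-1 (2,1)[OOX/.X./.OX]-1
p3 X@[OOX/OX./..X]: (1,2)[OOX/OXX/..X]+1* (2,0)[OOX/OX./X.X]+1 (2,1)[OOX/OX./.XX]+1
p4 O@[OOX/OXX/..X] terminal -1; root [OO./.X./..X] d5

PV length from [OO./.X./..X]: 3 plies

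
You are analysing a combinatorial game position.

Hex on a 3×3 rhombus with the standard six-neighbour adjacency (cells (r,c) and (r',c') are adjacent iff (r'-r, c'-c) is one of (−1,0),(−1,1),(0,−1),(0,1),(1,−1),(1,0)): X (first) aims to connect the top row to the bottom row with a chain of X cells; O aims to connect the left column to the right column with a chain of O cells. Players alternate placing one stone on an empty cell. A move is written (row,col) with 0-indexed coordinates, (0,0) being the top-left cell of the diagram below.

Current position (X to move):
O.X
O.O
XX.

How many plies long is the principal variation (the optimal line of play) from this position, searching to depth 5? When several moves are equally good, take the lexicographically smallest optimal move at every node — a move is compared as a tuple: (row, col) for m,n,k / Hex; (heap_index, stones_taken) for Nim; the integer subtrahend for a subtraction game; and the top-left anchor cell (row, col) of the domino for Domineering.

[O.X/O.O/XX.] X move#1: (0,1):-1/OXX/O.O/XX., (1,1):+1/O.X/OXO/XX.*, (2,2):-1/O.X/O.O/XXX
[O.X/OXO/XX.] end (terminal -1, O#2); searched O.X/O.O/XX. to 5

PV length from [O.X/O.O/XX.]: 1 ply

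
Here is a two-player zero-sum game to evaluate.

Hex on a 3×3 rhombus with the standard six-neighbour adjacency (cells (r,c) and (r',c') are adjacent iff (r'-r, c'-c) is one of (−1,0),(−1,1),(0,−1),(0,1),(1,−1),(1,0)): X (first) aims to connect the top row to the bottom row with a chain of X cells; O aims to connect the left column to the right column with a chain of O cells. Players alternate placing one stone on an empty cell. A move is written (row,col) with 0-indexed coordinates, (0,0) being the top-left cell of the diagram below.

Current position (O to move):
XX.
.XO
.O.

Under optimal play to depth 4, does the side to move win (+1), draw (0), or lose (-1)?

value(XX./.XO/.O., O) = +1

ply 1, O at XX./.XO/.O. | (0,2)=-1→XXO/.XO/.O.; (1,0)=-1→XX./OXO/.O.; (2,0)=+1→XX./.XO/OO.*; (2,2)=-1→XX./.XO/.OO
ply 2: XX./.XO/OO. is terminal -1 (X); from XX./.XO/.O. depth 4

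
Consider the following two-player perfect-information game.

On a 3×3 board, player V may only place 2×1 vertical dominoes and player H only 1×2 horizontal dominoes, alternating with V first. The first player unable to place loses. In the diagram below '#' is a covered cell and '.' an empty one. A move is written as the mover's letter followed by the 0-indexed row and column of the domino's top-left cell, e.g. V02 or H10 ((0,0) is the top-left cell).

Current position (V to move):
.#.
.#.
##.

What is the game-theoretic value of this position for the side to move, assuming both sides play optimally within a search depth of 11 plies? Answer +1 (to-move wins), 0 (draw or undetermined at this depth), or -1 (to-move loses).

value(.#./.#./##., V) = +1

p1 V@[.#./.#./##.]: V00[##./##./##.]+1* V02[.##/.##/##.]+1 V12[.#./.##/###]+1
p2 H@[##./##./##.] terminal -1; root [.#./.#./##.] d11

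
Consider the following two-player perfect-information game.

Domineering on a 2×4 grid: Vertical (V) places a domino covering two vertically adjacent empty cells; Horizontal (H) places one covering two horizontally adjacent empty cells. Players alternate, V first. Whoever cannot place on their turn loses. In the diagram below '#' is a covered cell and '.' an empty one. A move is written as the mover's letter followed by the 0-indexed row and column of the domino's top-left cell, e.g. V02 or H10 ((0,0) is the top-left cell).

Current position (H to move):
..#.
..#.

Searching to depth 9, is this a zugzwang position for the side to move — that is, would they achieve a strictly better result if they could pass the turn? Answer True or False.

[..#./..#.] H move#1: H00:+1/###./..#.*, H10:+1/..#./###.
[###./..#.] V move#2: V03:-1/####/..##*
[####/..##] H move#3: H10:+1/####/####*
[####/####] end (terminal -1, V#4); searched ..#./..#. to 9
suppose H passes — search the same position with V to move:
pass> [..#./..#.] V move#1: V00:+1/#.#./#.#.*, V01:+1/.##./.##., V03:-1/..##/..##
pass> [#.#./#.#.] end (terminal -1, H#2); searched ..#./..#. to 9
for H: play +1, pass -1

zugzwang(..#./..#., H) = False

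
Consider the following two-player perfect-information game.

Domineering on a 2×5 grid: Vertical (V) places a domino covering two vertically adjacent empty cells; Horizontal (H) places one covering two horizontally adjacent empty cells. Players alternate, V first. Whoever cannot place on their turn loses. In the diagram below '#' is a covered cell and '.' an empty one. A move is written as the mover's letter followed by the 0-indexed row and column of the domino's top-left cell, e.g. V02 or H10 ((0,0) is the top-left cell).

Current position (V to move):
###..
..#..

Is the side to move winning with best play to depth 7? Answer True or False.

p1 V@[###../..#..]: V03[####./..##.]+1* V04[###.#/..#.#]+1
p2 H@[####./..##.]: H10[####./####.]-1*
p3 V@[####./####.]: V04[#####/#####]+1*
p4 H@[#####/#####] terminal -1; root [###../..#..] d7

V winning at [###../..#..]: True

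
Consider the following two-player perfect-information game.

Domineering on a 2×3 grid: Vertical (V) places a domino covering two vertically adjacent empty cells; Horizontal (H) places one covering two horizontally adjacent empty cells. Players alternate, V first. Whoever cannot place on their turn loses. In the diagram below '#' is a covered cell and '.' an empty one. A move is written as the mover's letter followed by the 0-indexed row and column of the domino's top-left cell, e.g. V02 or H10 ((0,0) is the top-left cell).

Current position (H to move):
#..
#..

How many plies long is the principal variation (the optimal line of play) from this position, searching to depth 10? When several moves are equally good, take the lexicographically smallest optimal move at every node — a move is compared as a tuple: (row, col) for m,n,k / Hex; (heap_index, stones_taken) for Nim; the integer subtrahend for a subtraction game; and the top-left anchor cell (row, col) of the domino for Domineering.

[#../#..] H move#1: H01:+1/###/#..*, H11:+1/#../###
[###/#..] end (terminal -1, V#2); searched #../#.. to 10

PV length from [#../#..]: 1 ply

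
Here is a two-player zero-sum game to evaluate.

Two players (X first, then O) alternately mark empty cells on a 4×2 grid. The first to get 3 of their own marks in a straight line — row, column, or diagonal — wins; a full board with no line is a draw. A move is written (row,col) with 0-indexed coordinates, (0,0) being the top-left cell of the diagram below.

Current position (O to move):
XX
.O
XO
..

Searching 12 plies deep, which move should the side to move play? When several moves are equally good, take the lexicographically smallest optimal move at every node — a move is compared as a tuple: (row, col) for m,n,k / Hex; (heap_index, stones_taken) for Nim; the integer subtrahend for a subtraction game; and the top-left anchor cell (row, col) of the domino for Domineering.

O's best at [XX/.O/XO/..]: (3,1)

[XX/.O/XO/..] O move#1: (1,0):+0/XX/OO/XO/.., (3,0):-1/XX/.O/XO/O., (3,1):+1/XX/.O/XO/.O*
[XX/.O/XO/.O] end (terminal -1, X#2); searched XX/.O/XO/.. to 12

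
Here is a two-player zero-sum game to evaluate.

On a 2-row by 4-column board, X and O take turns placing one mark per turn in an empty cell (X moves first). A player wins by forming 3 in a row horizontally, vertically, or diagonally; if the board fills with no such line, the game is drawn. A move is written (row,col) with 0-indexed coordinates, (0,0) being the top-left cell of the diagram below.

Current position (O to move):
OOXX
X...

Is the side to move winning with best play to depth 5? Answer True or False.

p1 O@[OOXX/X...]: (1,1)[OOXX/XO..]+0* (1,2)[OOXX/X.O.]+0 (1,3)[OOXX/X..O]+0
p2 X@[OOXX/XO..]: (1,2)[OOXX/XOX.]+0* (1,3)[OOXX/XO.X]+0
p3 O@[OOXX/XOX.]: (1,3)[OOXX/XOXO]+0*
p4 X@[OOXX/XOXO] terminal +0; root [OOXX/X...] d5

O winning at [OOXX/X...]: False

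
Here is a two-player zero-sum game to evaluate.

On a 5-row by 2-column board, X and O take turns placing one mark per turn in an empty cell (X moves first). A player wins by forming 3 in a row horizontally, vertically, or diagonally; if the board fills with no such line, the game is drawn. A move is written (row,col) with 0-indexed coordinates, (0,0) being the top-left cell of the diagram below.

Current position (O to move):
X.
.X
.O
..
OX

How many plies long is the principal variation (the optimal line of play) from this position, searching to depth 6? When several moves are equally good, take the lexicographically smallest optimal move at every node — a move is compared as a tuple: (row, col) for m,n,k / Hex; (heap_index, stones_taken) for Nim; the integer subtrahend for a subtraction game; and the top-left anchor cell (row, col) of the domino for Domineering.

[X./.X/.O/../OX] O move#1: (0,1):+0/XO/.X/.O/../OX*, (1,0):+0/X./OX/.O/../OX, (2,0):+0/X./.X/OO/../OX, (3,0):+0/X./.X/.O/O./OX, (3,1):+0/X./.X/.O/.O/OX
[XO/.X/.O/../OX] X move#2: (1,0):+0/XO/XX/.O/../OX*, (2,0):+0/XO/.X/XO/../OX, (3,0):+0/XO/.X/.O/X./OX, (3,1):+0/XO/.X/.O/.X/OX
[XO/XX/.O/../OX] O move#3: (2,0):+0/XO/XX/OO/../OX*, (3,0):-1/XO/XX/.O/O./OX, (3,1):-1/XO/XX/.O/.O/OX
[XO/XX/OO/../OX] X move#4: (3,0):+0/XO/XX/OO/X./OX*, (3,1):-1/XO/XX/OO/.X/OX
[XO/XX/OO/X./OX] O move#5: (3,1):+0/XO/XX/OO/XO/OX*
[XO/XX/OO/XO/OX] end (terminal +0, X#6); searched X./.X/.O/../OX to 6

PV length from [X./.X/.O/../OX]: 5 plies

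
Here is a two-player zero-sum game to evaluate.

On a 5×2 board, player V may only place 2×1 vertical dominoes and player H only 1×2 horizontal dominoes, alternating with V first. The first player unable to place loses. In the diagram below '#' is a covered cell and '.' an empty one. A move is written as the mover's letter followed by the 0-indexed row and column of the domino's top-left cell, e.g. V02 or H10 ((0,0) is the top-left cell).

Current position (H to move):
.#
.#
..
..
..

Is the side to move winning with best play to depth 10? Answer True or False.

H winning at [.#/.#/../../..]: True

[.#/.#/../../..] H move#1: H20:-1/.#/.#/##/../.., H30:+1/.#/.#/../##/..*, H40:-1/.#/.#/../../##
[.#/.#/../##/..] V move#2: V00:-1/##/##/../##/..*, V10:-1/.#/##/#./##/..
[##/##/../##/..] H move#3: H20:+1/##/##/##/##/..*, H40:+1/##/##/../##/##
[##/##/##/##/..] end (terminal -1, V#4); searched .#/.#/../../.. to 10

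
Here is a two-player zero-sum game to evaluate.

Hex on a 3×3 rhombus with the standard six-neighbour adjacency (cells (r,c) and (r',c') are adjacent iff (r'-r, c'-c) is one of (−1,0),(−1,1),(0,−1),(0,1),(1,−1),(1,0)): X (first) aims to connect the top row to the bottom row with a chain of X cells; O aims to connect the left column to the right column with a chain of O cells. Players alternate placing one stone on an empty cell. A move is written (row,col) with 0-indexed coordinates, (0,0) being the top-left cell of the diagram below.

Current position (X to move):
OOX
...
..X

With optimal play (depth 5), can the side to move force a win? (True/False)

[OOX/.../..X] X move#1: (1,0):+1/OOX/X../..X*, (1,1):+1/OOX/.X./..X, (1,2):+1/OOX/..X/..X, (2,0):+1/OOX/.../X.X, (2,1):+1/OOX/.../.XX
[OOX/X../..X] O move#2: (1,1):-1/OOX/XO./..X*, (1,2):-1/OOX/X.O/..X, (2,0):-1/OOX/X../O.X, (2,1):-1/OOX/X../.OX
[OOX/XO./..X] X move#3: (1,2):+1/OOX/XOX/..X*, (2,0):-1/OOX/XO./X.X, (2,1):-1/OOX/XO./.XX
[OOX/XOX/..X] end (terminal -1, O#4); searched OOX/.../..X to 5

X winning at [OOX/.../..X]: True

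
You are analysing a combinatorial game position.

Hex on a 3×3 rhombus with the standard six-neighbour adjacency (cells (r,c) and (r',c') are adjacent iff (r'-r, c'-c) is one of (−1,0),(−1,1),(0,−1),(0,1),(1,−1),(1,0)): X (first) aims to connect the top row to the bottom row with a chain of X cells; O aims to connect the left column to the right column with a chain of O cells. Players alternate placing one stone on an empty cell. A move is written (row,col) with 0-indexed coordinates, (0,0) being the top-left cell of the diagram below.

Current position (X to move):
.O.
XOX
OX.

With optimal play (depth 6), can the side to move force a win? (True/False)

X winning at [.O./XOX/OX.]: True

ply 1, X at .O./XOX/OX. | (0,0)=-1→XO./XOX/OX.; (0,2)=+1→.OX/XOX/OX.*; (2,2)=-1→.O./XOX/OXX
ply 2: .OX/XOX/OX. is terminal -1 (O); from .O./XOX/OX. depth 6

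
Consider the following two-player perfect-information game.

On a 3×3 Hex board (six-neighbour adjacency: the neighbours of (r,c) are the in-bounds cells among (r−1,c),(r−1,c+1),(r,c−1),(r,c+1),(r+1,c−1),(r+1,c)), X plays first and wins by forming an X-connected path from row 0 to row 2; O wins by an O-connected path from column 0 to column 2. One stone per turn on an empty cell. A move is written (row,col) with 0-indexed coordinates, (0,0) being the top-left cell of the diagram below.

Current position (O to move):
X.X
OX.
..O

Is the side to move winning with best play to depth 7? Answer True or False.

O winning at [X.X/OX./..O]: False

[X.X/OX./..O] O move#1: (0,1):-1/XOX/OX./..O*, (1,2):-1/X.X/OXO/..O, (2,0):-1/X.X/OX./O.O, (2,1):-1/X.X/OX./.OO
[XOX/OX./..O] X move#2: (1,2):+1/XOX/OXX/..O*, (2,0):+1/XOX/OX./X.O, (2,1):+1/XOX/OX./.XO
[XOX/OXX/..O] O move#3: (2,0):-1/XOX/OXX/O.O*, (2,1):-1/XOX/OXX/.OO
[XOX/OXX/O.O] X move#4: (2,1):+1/XOX/OXX/OXO*
[XOX/OXX/OXO] end (terminal -1, O#5); searched X.X/OX./..O to 7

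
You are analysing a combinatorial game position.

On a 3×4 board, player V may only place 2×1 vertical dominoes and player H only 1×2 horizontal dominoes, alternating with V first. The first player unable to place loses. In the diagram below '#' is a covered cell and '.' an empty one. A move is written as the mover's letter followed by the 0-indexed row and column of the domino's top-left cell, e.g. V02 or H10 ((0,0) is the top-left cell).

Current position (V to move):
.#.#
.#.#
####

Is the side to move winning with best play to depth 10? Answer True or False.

p1 V@[.#.#/.#.#/####]: V00[##.#/##.#/####]+1* V02[.###/.###/####]+1
p2 H@[##.#/##.#/####] terminal -1; root [.#.#/.#.#/####] d10

V winning at [.#.#/.#.#/####]: True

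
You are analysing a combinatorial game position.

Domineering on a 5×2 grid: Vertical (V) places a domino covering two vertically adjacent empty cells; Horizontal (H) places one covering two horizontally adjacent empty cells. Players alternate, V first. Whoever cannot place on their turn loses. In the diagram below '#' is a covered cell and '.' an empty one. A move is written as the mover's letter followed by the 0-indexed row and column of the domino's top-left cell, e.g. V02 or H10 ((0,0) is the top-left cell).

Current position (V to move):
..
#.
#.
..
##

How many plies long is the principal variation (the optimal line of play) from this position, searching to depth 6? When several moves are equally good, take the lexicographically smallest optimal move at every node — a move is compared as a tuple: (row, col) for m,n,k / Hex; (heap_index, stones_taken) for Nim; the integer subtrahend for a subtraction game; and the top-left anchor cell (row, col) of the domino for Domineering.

[../#./#./../##] V move#1: V01:-1/.#/##/#./../##*, V11:-1/../##/##/../##, V21:-1/../#./##/.#/##
[.#/##/#./../##] H move#2: H30:+1/.#/##/#./##/##*
[.#/##/#./##/##] end (terminal -1, V#3); searched ../#./#./../## to 6

PV length from [../#./#./../##]: 2 plies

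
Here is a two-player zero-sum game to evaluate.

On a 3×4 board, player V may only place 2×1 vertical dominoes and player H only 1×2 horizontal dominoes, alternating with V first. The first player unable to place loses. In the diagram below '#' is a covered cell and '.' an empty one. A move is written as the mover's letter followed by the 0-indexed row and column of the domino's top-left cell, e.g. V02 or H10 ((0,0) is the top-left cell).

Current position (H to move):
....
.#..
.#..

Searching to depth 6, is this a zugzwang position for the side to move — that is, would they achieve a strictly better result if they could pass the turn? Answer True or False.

zugzwang(..../.#../.#.., H) = False

p1 H@[..../.#../.#..]: H00[##../.#../.#..]-1 H01[.##./.#../.#..]-1 H02[..##/.#../.#..]-1 H12[..../.###/.#..]+1* H22[..../.#../.###]-1
p2 V@[..../.###/.#..]: V00[#.../####/.#..]-1* V10[..../####/##..]-1
p3 H@[#.../####/.#..]: H01[###./####/.#..]+1* H02[#.##/####/.#..]+1 H22[#.../####/.###]+1
p4 V@[###./####/.#..] terminal -1; root [..../.#../.#..] d6
pass branch (V moves first from the same position):
  | p1 V@[..../.#../.#..]: V00[#.../##../.#..]-1 V02[..#./.##./.#..]+1* V03[...#/.#.#/.#..]+1 V10[..../##../##..]-1 V12[..../.##./.##.]+1 V13[..../.#.#/.#.#]+1
  | p2 H@[..#./.##./.#..]: H00[###./.##./.#..]-1* H22[..#./.##./.###]-1
  | p3 V@[###./.##./.#..]: V03[####/.###/.#..]+1* V10[###./###./##..]+1 V13[###./.###/.#.#]+1
  | p4 H@[####/.###/.#..]: H22[####/.###/.###]-1*
  | p5 V@[####/.###/.###]: V10[####/####/####]+1*
  | p6 H@[####/####/####] terminal -1; root [..../.#../.#..] d6
H moving scores +1; H passing scores -1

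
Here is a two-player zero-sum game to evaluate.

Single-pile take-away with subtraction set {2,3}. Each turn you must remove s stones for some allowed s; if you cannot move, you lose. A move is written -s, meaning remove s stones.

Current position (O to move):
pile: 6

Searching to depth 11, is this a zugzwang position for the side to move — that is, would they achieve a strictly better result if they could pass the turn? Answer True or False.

p1 O@[6]: -2[4]-1* -3[3]-1
p2 X@[4]: -2[2]-1 -3[1]+1*
p3 O@[1] terminal -1; root [6] d11
suppose O passes — search the same position with X to move:
pass> p1 X@[6]: -2[4]-1* -3[3]-1
pass> p2 O@[4]: -2[2]-1 -3[1]+1*
pass> p3 X@[1] terminal -1; root [6] d11
for O: play -1, pass +1

zugzwang(6, O) = True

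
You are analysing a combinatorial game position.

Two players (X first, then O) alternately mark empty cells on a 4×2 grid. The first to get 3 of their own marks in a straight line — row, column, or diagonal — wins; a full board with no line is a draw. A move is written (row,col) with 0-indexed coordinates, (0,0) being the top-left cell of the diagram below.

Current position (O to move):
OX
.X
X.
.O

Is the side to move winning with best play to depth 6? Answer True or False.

O winning at [OX/.X/X./.O]: False

[OX/.X/X./.O] O move#1: (1,0):-1/OX/OX/X./.O, (2,1):+0/OX/.X/XO/.O*, (3,0):-1/OX/.X/X./OO
[OX/.X/XO/.O] X move#2: (1,0):+0/OX/XX/XO/.O*, (3,0):+0/OX/.X/XO/XO
[OX/XX/XO/.O] O move#3: (3,0):+0/OX/XX/XO/OO*
[OX/XX/XO/OO] end (terminal +0, X#4); searched OX/.X/X./.O to 6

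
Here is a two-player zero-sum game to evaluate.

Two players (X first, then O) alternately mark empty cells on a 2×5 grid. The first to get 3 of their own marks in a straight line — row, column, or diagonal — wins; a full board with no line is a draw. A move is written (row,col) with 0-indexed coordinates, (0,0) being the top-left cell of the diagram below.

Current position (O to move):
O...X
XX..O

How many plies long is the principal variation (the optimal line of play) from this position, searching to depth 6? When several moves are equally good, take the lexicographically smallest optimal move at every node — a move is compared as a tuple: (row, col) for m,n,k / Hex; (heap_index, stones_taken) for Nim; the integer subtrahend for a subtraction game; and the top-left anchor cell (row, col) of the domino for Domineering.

PV length from [O...X/XX..O]: 5 plies

[O...X/XX..O] O move#1: (0,1):-1/OO..X/XX..O, (0,2):-1/O.O.X/XX..O, (0,3):-1/O..OX/XX..O, (1,2):+0/O...X/XXO.O*, (1,3):-1/O...X/XX.OO
[O...X/XXO.O] X move#2: (0,1):-1/OX..X/XXO.O, (0,2):-1/O.X.X/XXO.O, (0,3):-1/O..XX/XXO.O, (1,3):+0/O...X/XXOXO*
[O...X/XXOXO] O move#3: (0,1):+0/OO..X/XXOXO*, (0,2):+0/O.O.X/XXOXO, (0,3):+0/O..OX/XXOXO
[OO..X/XXOXO] X move#4: (0,2):+0/OOX.X/XXOXO*, (0,3):-1/OO.XX/XXOXO
[OOX.X/XXOXO] O move#5: (0,3):+0/OOXOX/XXOXO*
[OOXOX/XXOXO] end (terminal +0, X#6); searched O...X/XX..O to 6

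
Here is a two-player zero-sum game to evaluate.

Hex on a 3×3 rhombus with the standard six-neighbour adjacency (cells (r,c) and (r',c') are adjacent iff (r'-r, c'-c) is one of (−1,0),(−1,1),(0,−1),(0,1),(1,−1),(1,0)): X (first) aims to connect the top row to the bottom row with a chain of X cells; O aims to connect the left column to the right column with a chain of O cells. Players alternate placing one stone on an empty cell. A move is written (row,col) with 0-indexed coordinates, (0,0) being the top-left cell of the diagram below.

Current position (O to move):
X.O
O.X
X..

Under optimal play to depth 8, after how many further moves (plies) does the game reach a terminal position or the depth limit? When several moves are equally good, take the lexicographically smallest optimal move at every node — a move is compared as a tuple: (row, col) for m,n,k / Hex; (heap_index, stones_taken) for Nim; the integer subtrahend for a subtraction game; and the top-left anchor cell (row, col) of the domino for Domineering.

PV length from [X.O/O.X/X..]: 1 ply

p1 O@[X.O/O.X/X..]: (0,1)[XOO/O.X/X..]+1* (1,1)[X.O/OOX/X..]+1 (2,1)[X.O/O.X/XO.]+1 (2,2)[X.O/O.X/X.O]+1
p2 X@[XOO/O.X/X..] terminal -1; root [X.O/O.X/X..] d8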